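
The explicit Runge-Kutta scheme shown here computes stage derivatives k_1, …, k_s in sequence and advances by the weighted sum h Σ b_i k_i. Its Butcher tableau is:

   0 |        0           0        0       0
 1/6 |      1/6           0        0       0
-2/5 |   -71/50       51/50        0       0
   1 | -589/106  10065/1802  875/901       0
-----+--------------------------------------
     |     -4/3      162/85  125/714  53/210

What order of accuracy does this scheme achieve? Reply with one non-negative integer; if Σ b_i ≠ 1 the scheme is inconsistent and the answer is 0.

b = (-4/3, 162/85, 125/714, 53/210)
c = (0, 1/6, -2/5, 1)
Ac = (0, 0, 17/100, 115/212)
Σ b_i: (-4/3)·1 + 162/85·1 + 125/714·1 + 53/210·1 = 1 ✓
b·c: 162/85·1/6 + 125/714·(-2/5) + 53/210·1 = 1/2 ✓
b·c²: 162/85·1/36 + 125/714·4/25 + 53/210·1 = 1/3 ✓
b·Ac: 125/714·17/100 + 53/210·115/212 = 1/6 ✓
b·c³: 162/85·1/216 + 125/714·(-8/125) + 53/210·1 = 1/4 ✓
b·(c∘Ac): 125/714·(-17/250) + 53/210·115/212 = 1/8 ✓
b·Ac²: 125/714·17/600 + 53/210·395/1272 = 1/12 ✓
b·A²c: 53/210·35/212 = 1/24 ✓; 4 stages ⇒ order 4.

4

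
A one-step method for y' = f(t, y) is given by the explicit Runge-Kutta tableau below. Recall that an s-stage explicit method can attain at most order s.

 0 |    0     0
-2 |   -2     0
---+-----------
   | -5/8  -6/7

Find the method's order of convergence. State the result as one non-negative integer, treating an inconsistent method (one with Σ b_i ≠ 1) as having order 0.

b = (-5/8, -6/7)
c = (0, -2)
Σ b_i: (-5/8)·1 + (-6/7)·1 = -83/56 ≠ 1 ⇒ order 0.

0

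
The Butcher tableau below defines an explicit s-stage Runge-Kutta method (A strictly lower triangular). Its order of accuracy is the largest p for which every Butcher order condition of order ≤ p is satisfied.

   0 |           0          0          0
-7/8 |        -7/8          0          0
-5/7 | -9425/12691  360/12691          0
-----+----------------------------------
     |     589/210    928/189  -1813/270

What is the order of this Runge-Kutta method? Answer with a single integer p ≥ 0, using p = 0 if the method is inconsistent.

b = (589/210, 928/189, -1813/270)
c = (0, -7/8, -5/7)
Ac = (0, 0, -45/1813)
Σ b_i: 589/210·1 + 928/189·1 + (-1813/270)·1 = 1 ✓
b·c: 928/189·(-7/8) + (-1813/270)·(-5/7) = 1/2 ✓
b·c²: 928/189·49/64 + (-1813/270)·25/49 = 1/3 ✓
b·Ac: (-1813/270)·(-45/1813) = 1/6 ✓; 3 stages ⇒ order 3.

3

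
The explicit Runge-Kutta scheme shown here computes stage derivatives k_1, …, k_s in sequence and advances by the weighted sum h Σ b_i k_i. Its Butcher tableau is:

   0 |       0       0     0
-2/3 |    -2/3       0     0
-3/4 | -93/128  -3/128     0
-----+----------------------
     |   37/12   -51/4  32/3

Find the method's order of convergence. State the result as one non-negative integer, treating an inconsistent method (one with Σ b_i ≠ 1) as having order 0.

b = (37/12, -51/4, 32/3)
c = (0, -2/3, -3/4)
Ac = (0, 0, 1/64)
Σ b_i: 37/12·1 + (-51/4)·1 + 32/3·1 = 1 ✓
b·c: (-51/4)·(-2/3) + 32/3·(-3/4) = 1/2 ✓
b·c²: (-51/4)·4/9 + 32/3·9/16 = 1/3 ✓
b·Ac: 32/3·1/64 = 1/6 ✓; 3 stages ⇒ order 3.

3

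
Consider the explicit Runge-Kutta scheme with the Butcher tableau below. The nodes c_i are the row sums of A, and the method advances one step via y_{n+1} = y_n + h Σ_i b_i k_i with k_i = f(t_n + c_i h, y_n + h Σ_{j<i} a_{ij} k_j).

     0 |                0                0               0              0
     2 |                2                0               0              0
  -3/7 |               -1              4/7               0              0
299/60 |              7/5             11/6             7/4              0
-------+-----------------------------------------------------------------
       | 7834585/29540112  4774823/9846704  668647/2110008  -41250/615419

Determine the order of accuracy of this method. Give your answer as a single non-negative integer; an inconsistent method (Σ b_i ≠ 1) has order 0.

3

b = (7834585/29540112, 4774823/9846704, 668647/2110008, -41250/615419)
c = (0, 2, -3/7, 299/60)
Ac = (0, 0, 8/7, 35/12)
Σ b_i: 7834585/29540112·1 + 4774823/9846704·1 + 668647/2110008·1 + (-41250/615419)·1 = 1 ✓
b·c: 4774823/9846704·2 + 668647/2110008·(-3/7) + (-41250/615419)·299/60 = 1/2 ✓
b·c²: 4774823/9846704·4 + 668647/2110008·9/49 + (-41250/615419)·89401/3600 = 1/3 ✓
b·Ac: 668647/2110008·8/7 + (-41250/615419)·35/12 = 1/6 ✓
b·c³: 4774823/9846704·8 + 668647/2110008·(-27/343) + (-41250/615419)·26730899/216000 = -5509323335/1240684704 ≠ 1/4 ⇒ order 3.
b·(c∘Ac): 668647/2110008·(-24/49) + (-41250/615419)·2093/144 = -16681879/14770056 ≠ 1/8
b·Ac²: 668647/2110008·16/7 + (-41250/615419)·643/84 = 5460241/25847598 ≠ 1/12
b·A²c: (-41250/615419)·2 = -82500/615419 ≠ 1/24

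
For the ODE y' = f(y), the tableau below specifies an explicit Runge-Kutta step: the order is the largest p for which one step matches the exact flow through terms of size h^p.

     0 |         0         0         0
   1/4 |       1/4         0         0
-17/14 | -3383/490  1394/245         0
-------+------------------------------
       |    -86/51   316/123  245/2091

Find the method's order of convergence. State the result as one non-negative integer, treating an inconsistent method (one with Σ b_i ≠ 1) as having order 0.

b = (-86/51, 316/123, 245/2091)
c = (0, 1/4, -17/14)
Ac = (0, 0, 697/490)
Σ b_i: (-86/51)·1 + 316/123·1 + 245/2091·1 = 1 ✓
b·c: 316/123·1/4 + 245/2091·(-17/14) = 1/2 ✓
b·c²: 316/123·1/16 + 245/2091·289/196 = 1/3 ✓
b·Ac: 245/2091·697/490 = 1/6 ✓; 3 stages ⇒ order 3.

3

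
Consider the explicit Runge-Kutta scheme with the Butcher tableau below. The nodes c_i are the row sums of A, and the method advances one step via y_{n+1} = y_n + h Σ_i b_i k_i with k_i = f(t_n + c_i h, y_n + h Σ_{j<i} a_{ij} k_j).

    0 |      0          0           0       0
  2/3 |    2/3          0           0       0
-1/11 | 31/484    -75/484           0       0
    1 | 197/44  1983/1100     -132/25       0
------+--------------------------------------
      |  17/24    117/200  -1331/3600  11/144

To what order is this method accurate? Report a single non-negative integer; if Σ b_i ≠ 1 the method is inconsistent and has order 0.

b = (17/24, 117/200, -1331/3600, 11/144)
c = (0, 2/3, -1/11, 1)
Ac = (0, 0, -25/242, 37/22)
Σ b_i: 17/24·1 + 117/200·1 + (-1331/3600)·1 + 11/144·1 = 1 ✓
b·c: 117/200·2/3 + (-1331/3600)·(-1/11) + 11/144·1 = 1/2 ✓
b·c²: 117/200·4/9 + (-1331/3600)·1/121 + 11/144·1 = 1/3 ✓
b·Ac: (-1331/3600)·(-25/242) + 11/144·37/22 = 1/6 ✓
b·c³: 117/200·8/27 + (-1331/3600)·(-1/1331) + 11/144·1 = 1/4 ✓
b·(c∘Ac): (-1331/3600)·25/2662 + 11/144·37/22 = 1/8 ✓
b·Ac²: (-1331/3600)·(-25/363) + 11/144·25/33 = 1/12 ✓
b·A²c: 11/144·6/11 = 1/24 ✓; 4 stages ⇒ order 4.

4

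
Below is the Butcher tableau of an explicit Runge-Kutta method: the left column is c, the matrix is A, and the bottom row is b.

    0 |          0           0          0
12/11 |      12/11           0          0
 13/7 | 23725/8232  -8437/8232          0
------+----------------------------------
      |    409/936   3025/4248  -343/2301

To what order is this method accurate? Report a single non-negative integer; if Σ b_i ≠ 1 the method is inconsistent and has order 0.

b = (409/936, 3025/4248, -343/2301)
c = (0, 12/11, 13/7)
Ac = (0, 0, -767/686)
Σ b_i: 409/936·1 + 3025/4248·1 + (-343/2301)·1 = 1 ✓
b·c: 3025/4248·12/11 + (-343/2301)·13/7 = 1/2 ✓
b·c²: 3025/4248·144/121 + (-343/2301)·169/49 = 1/3 ✓
b·Ac: (-343/2301)·(-767/686) = 1/6 ✓; 3 stages ⇒ order 3.

3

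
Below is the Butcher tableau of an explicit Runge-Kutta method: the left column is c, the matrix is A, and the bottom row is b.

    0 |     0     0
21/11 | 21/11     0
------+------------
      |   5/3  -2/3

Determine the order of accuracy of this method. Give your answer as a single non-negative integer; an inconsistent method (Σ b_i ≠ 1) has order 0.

1

b = (5/3, -2/3)
c = (0, 21/11)
Σ b_i: 5/3·1 + (-2/3)·1 = 1 ✓
b·c: (-2/3)·21/11 = -14/11 ≠ 1/2 ⇒ order 1.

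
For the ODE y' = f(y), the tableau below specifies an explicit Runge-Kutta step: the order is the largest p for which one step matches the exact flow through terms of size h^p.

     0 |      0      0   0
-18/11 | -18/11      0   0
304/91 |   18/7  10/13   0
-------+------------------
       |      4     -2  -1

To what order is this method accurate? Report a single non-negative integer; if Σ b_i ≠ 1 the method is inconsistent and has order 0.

1

b = (4, -2, -1)
c = (0, -18/11, 304/91)
Ac = (0, 0, -180/143)
Σ b_i: 4·1 + (-2)·1 + (-1)·1 = 1 ✓
b·c: (-2)·(-18/11) + (-1)·304/91 = -68/1001 ≠ 1/2 ⇒ order 1.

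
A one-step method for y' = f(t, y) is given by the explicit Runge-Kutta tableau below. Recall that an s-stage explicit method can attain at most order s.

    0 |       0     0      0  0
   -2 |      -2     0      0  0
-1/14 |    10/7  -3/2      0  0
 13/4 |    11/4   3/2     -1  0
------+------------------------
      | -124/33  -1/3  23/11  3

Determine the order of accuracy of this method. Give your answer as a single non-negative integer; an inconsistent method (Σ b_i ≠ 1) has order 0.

1

b = (-124/33, -1/3, 23/11, 3)
c = (0, -2, -1/14, 13/4)
Ac = (0, 0, 3, -41/14)
Σ b_i: (-124/33)·1 + (-1/3)·1 + 23/11·1 + 3·1 = 1 ✓
b·c: (-1/3)·(-2) + 23/11·(-1/14) + 3·13/4 = 9487/924 ≠ 1/2 ⇒ order 1.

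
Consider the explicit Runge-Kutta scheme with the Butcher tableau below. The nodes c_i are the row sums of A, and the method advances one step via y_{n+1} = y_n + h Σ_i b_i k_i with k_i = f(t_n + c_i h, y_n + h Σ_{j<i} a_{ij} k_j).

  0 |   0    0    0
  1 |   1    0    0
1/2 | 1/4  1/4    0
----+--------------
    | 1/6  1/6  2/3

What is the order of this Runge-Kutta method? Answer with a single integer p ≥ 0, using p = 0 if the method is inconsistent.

3

b = (1/6, 1/6, 2/3)
c = (0, 1, 1/2)
Ac = (0, 0, 1/4)
Σ b_i: 1/6·1 + 1/6·1 + 2/3·1 = 1 ✓
b·c: 1/6·1 + 2/3·1/2 = 1/2 ✓
b·c²: 1/6·1 + 2/3·1/4 = 1/3 ✓
b·Ac: 2/3·1/4 = 1/6 ✓; 3 stages ⇒ order 3.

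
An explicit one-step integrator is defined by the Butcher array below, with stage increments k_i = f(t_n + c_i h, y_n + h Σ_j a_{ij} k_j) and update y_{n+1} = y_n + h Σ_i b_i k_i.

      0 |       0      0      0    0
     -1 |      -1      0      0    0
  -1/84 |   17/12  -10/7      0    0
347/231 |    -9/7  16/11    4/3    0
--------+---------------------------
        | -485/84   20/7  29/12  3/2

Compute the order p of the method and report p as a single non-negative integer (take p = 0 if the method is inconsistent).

b = (-485/84, 20/7, 29/12, 3/2)
c = (0, -1, -1/84, 347/231)
Ac = (0, 0, 10/7, -1019/693)
Σ b_i: (-485/84)·1 + 20/7·1 + 29/12·1 + 3/2·1 = 1 ✓
b·c: 20/7·(-1) + 29/12·(-1/84) + 3/2·347/231 = -7015/11088 ≠ 1/2 ⇒ order 1.

1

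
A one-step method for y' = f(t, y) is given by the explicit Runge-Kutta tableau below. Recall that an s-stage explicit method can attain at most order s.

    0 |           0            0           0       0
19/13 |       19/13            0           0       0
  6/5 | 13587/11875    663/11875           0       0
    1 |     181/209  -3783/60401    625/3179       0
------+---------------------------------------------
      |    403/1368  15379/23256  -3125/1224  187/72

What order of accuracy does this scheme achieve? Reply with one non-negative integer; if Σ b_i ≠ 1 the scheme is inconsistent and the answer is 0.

4

b = (403/1368, 15379/23256, -3125/1224, 187/72)
c = (0, 19/13, 6/5, 1)
Ac = (0, 0, 51/625, 27/187)
Σ b_i: 403/1368·1 + 15379/23256·1 + (-3125/1224)·1 + 187/72·1 = 1 ✓
b·c: 15379/23256·19/13 + (-3125/1224)·6/5 + 187/72·1 = 1/2 ✓
b·c²: 15379/23256·361/169 + (-3125/1224)·36/25 + 187/72·1 = 1/3 ✓
b·Ac: (-3125/1224)·51/625 + 187/72·27/187 = 1/6 ✓
b·c³: 15379/23256·6859/2197 + (-3125/1224)·216/125 + 187/72·1 = 1/4 ✓
b·(c∘Ac): (-3125/1224)·306/3125 + 187/72·27/187 = 1/8 ✓
b·Ac²: (-3125/1224)·969/8125 + 187/72·33/221 = 1/12 ✓
b·A²c: 187/72·3/187 = 1/24 ✓; 4 stages ⇒ order 4.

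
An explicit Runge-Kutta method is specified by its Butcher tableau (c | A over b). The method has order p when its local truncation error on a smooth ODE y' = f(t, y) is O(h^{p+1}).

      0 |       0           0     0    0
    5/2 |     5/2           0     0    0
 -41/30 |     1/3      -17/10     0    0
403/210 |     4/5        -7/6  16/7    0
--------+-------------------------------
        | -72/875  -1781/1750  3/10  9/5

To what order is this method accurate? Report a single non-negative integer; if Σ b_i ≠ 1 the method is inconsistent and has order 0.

b = (-72/875, -1781/1750, 3/10, 9/5)
c = (0, 5/2, -41/30, 403/210)
Ac = (0, 0, -17/4, -2537/420)
Σ b_i: (-72/875)·1 + (-1781/1750)·1 + 3/10·1 + 9/5·1 = 1 ✓
b·c: (-1781/1750)·5/2 + 3/10·(-41/30) + 9/5·403/210 = 1/2 ✓
b·c²: (-1781/1750)·25/4 + 3/10·1681/900 + 9/5·162409/44100 = 60899/73500 ≠ 1/3 ⇒ order 2.
b·Ac: 3/10·(-17/4) + 9/5·(-2537/420) = -17007/1400 ≠ 1/6

2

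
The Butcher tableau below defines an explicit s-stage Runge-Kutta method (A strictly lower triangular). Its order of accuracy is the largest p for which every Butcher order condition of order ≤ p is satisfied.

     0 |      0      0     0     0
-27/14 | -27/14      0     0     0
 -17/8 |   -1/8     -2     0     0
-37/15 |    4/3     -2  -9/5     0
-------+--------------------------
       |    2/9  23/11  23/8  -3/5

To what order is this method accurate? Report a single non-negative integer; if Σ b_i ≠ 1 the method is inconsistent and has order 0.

b = (2/9, 23/11, 23/8, -3/5)
c = (0, -27/14, -17/8, -37/15)
Ac = (0, 0, 27/7, 2151/280)
Σ b_i: 2/9·1 + 23/11·1 + 23/8·1 + (-3/5)·1 = 18169/3960 ≠ 1 ⇒ order 0.

0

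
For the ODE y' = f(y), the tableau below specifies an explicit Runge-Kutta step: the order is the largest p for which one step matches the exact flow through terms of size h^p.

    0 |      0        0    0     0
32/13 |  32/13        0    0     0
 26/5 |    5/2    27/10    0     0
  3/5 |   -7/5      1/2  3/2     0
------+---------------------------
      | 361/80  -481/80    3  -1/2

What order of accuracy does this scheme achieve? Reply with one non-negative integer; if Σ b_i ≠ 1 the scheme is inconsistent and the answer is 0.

2

b = (361/80, -481/80, 3, -1/2)
c = (0, 32/13, 26/5, 3/5)
Ac = (0, 0, 432/65, 587/65)
Σ b_i: 361/80·1 + (-481/80)·1 + 3·1 + (-1/2)·1 = 1 ✓
b·c: (-481/80)·32/13 + 3·26/5 + (-1/2)·3/5 = 1/2 ✓
b·c²: (-481/80)·1024/169 + 3·676/25 + (-1/2)·9/25 = 28931/650 ≠ 1/3 ⇒ order 2.
b·Ac: 3·432/65 + (-1/2)·587/65 = 401/26 ≠ 1/6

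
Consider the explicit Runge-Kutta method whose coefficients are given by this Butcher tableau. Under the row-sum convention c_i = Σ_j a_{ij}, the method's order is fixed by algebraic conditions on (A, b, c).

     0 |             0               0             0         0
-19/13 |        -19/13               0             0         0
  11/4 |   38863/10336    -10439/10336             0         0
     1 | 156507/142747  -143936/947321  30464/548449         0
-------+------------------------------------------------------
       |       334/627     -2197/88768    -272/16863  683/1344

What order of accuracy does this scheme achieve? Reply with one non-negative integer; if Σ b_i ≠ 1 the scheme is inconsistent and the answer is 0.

4

b = (334/627, -2197/88768, -272/16863, 683/1344)
c = (0, -19/13, 11/4, 1)
Ac = (0, 0, 803/544, 256/683)
Σ b_i: 334/627·1 + (-2197/88768)·1 + (-272/16863)·1 + 683/1344·1 = 1 ✓
b·c: (-2197/88768)·(-19/13) + (-272/16863)·11/4 + 683/1344·1 = 1/2 ✓
b·c²: (-2197/88768)·361/169 + (-272/16863)·121/16 + 683/1344·1 = 1/3 ✓
b·Ac: (-272/16863)·803/544 + 683/1344·256/683 = 1/6 ✓
b·c³: (-2197/88768)·(-6859/2197) + (-272/16863)·1331/64 + 683/1344·1 = 1/4 ✓
b·(c∘Ac): (-272/16863)·8833/2176 + 683/1344·256/683 = 1/8 ✓
b·Ac²: (-272/16863)·(-15257/7072) + 683/1344·848/8879 = 1/12 ✓
b·A²c: 683/1344·56/683 = 1/24 ✓; 4 stages ⇒ order 4.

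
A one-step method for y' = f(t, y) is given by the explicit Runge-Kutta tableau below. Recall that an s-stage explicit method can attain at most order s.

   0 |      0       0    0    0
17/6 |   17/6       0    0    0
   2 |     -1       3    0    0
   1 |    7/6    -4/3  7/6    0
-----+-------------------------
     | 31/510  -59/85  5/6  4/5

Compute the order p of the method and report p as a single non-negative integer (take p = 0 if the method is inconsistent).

2

b = (31/510, -59/85, 5/6, 4/5)
c = (0, 17/6, 2, 1)
Ac = (0, 0, 17/2, -13/9)
Σ b_i: 31/510·1 + (-59/85)·1 + 5/6·1 + 4/5·1 = 1 ✓
b·c: (-59/85)·17/6 + 5/6·2 + 4/5·1 = 1/2 ✓
b·c²: (-59/85)·289/36 + 5/6·4 + 4/5·1 = -259/180 ≠ 1/3 ⇒ order 2.
b·Ac: 5/6·17/2 + 4/5·(-13/9) = 1067/180 ≠ 1/6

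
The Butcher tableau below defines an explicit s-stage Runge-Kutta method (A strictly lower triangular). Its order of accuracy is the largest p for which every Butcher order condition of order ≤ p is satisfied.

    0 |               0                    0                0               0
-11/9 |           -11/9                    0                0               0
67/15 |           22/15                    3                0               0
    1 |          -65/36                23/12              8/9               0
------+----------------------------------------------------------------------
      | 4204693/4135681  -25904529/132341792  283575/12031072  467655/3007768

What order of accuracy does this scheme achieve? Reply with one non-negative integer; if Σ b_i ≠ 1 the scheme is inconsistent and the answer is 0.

3

b = (4204693/4135681, -25904529/132341792, 283575/12031072, 467655/3007768)
c = (0, -11/9, 67/15, 1)
Ac = (0, 0, -11/3, 293/180)
Σ b_i: 4204693/4135681·1 + (-25904529/132341792)·1 + 283575/12031072·1 + 467655/3007768·1 = 1 ✓
b·c: (-25904529/132341792)·(-11/9) + 283575/12031072·67/15 + 467655/3007768·1 = 1/2 ✓
b·c²: (-25904529/132341792)·121/81 + 283575/12031072·4489/225 + 467655/3007768·1 = 1/3 ✓
b·Ac: 283575/12031072·(-11/3) + 467655/3007768·293/180 = 1/6 ✓
b·c³: (-25904529/132341792)·(-1331/729) + 283575/12031072·300763/3375 + 467655/3007768·1 = 88427953/33837390 ≠ 1/4 ⇒ order 3.
b·(c∘Ac): 283575/12031072·(-737/45) + 467655/3007768·293/180 = -1199531/9023304 ≠ 1/8
b·Ac²: 283575/12031072·121/27 + 467655/3007768·500519/24300 = 1007460593/304536510 ≠ 1/12
b·A²c: 467655/3007768·(-88/27) = -1714735/3383739 ≠ 1/24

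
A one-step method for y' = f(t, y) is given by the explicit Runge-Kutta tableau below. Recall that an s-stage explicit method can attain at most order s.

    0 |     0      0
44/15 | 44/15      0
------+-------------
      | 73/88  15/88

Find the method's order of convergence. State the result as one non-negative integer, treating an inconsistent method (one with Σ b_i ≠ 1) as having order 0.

b = (73/88, 15/88)
c = (0, 44/15)
Σ b_i: 73/88·1 + 15/88·1 = 1 ✓
b·c: 15/88·44/15 = 1/2 ✓; 2 stages ⇒ order 2.

2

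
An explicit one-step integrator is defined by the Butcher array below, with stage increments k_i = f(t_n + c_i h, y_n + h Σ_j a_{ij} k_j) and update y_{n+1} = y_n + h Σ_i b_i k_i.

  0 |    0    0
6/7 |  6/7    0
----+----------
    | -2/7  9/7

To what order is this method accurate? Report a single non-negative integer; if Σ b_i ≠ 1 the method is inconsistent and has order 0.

b = (-2/7, 9/7)
c = (0, 6/7)
Σ b_i: (-2/7)·1 + 9/7·1 = 1 ✓
b·c: 9/7·6/7 = 54/49 ≠ 1/2 ⇒ order 1.

1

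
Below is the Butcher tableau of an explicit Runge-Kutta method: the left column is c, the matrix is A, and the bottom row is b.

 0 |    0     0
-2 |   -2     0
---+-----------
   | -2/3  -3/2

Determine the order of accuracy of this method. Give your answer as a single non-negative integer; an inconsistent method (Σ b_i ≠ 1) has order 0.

b = (-2/3, -3/2)
c = (0, -2)
Σ b_i: (-2/3)·1 + (-3/2)·1 = -13/6 ≠ 1 ⇒ order 0.

0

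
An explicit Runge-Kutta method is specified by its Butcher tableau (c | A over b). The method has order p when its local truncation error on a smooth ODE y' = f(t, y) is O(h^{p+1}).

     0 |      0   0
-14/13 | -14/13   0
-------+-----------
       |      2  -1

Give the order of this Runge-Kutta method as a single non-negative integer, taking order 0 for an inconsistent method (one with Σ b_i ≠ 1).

b = (2, -1)
c = (0, -14/13)
Σ b_i: 2·1 + (-1)·1 = 1 ✓
b·c: (-1)·(-14/13) = 14/13 ≠ 1/2 ⇒ order 1.

1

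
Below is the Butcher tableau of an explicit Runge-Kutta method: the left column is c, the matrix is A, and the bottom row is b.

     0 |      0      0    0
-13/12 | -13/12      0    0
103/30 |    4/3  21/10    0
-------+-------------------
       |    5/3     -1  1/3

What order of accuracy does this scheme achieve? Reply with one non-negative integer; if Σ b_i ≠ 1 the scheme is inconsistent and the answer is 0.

1

b = (5/3, -1, 1/3)
c = (0, -13/12, 103/30)
Ac = (0, 0, -91/40)
Σ b_i: 5/3·1 + (-1)·1 + 1/3·1 = 1 ✓
b·c: (-1)·(-13/12) + 1/3·103/30 = 401/180 ≠ 1/2 ⇒ order 1.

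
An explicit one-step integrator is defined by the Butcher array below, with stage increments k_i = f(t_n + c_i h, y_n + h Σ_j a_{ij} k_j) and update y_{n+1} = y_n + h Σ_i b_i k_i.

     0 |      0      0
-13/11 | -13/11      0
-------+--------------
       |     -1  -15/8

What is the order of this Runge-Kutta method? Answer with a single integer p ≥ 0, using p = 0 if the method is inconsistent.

b = (-1, -15/8)
c = (0, -13/11)
Σ b_i: (-1)·1 + (-15/8)·1 = -23/8 ≠ 1 ⇒ order 0.

0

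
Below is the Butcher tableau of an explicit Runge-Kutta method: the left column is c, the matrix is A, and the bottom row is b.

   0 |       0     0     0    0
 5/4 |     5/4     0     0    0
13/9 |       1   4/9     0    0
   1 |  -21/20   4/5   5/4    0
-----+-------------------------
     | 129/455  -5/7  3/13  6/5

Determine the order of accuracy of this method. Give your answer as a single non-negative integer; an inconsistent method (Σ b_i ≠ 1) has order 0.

b = (129/455, -5/7, 3/13, 6/5)
c = (0, 5/4, 13/9, 1)
Ac = (0, 0, 5/9, 101/36)
Σ b_i: 129/455·1 + (-5/7)·1 + 3/13·1 + 6/5·1 = 1 ✓
b·c: (-5/7)·5/4 + 3/13·13/9 + 6/5·1 = 269/420 ≠ 1/2 ⇒ order 1.

1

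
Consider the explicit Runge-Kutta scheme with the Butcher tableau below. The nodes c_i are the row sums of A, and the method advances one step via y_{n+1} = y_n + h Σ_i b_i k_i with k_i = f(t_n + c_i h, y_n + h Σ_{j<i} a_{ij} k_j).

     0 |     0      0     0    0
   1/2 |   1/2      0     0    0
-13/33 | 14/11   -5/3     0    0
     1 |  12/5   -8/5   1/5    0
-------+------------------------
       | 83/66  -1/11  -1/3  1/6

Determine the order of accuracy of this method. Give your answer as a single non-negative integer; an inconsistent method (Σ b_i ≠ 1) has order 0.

b = (83/66, -1/11, -1/3, 1/6)
c = (0, 1/2, -13/33, 1)
Ac = (0, 0, -5/6, -29/33)
Σ b_i: 83/66·1 + (-1/11)·1 + (-1/3)·1 + 1/6·1 = 1 ✓
b·c: (-1/11)·1/2 + (-1/3)·(-13/33) + 1/6·1 = 25/99 ≠ 1/2 ⇒ order 1.

1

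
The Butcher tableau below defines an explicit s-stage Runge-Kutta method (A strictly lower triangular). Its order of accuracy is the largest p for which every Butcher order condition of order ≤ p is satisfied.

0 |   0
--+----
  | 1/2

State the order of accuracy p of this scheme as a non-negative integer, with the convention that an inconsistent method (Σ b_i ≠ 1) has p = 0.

b = (1/2)
c = (0)
Σ b_i: 1/2·1 = 1/2 ≠ 1 ⇒ order 0.

0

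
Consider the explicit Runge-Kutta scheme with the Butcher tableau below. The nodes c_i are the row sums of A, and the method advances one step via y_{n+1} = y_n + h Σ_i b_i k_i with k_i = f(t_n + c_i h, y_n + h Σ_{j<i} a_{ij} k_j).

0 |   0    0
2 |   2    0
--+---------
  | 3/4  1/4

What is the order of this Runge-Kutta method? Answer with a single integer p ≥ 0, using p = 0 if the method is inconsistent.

2

b = (3/4, 1/4)
c = (0, 2)
Σ b_i: 3/4·1 + 1/4·1 = 1 ✓
b·c: 1/4·2 = 1/2 ✓; 2 stages ⇒ order 2.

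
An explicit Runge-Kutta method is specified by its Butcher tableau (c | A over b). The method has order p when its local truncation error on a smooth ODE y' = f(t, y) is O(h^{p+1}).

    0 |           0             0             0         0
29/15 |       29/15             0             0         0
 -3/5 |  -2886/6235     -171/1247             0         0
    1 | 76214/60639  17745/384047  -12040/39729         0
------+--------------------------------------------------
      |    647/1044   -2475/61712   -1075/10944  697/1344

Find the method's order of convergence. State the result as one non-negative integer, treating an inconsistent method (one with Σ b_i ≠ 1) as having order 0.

b = (647/1044, -2475/61712, -1075/10944, 697/1344)
c = (0, 29/15, -3/5, 1)
Ac = (0, 0, -57/215, 189/697)
Σ b_i: 647/1044·1 + (-2475/61712)·1 + (-1075/10944)·1 + 697/1344·1 = 1 ✓
b·c: (-2475/61712)·29/15 + (-1075/10944)·(-3/5) + 697/1344·1 = 1/2 ✓
b·c²: (-2475/61712)·841/225 + (-1075/10944)·9/25 + 697/1344·1 = 1/3 ✓
b·Ac: (-1075/10944)·(-57/215) + 697/1344·189/697 = 1/6 ✓
b·c³: (-2475/61712)·24389/3375 + (-1075/10944)·(-27/125) + 697/1344·1 = 1/4 ✓
b·(c∘Ac): (-1075/10944)·171/1075 + 697/1344·189/697 = 1/8 ✓
b·Ac²: (-1075/10944)·(-551/1075) + 697/1344·133/2091 = 1/12 ✓
b·A²c: 697/1344·56/697 = 1/24 ✓; 4 stages ⇒ order 4.

4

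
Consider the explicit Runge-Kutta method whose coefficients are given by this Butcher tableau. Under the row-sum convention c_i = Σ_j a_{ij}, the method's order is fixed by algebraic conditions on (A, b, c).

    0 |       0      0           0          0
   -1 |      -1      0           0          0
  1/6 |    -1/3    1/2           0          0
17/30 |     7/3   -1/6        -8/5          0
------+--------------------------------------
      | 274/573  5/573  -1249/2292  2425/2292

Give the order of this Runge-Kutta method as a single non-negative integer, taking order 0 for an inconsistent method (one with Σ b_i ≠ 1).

b = (274/573, 5/573, -1249/2292, 2425/2292)
c = (0, -1, 1/6, 17/30)
Ac = (0, 0, -1/2, -1/10)
Σ b_i: 274/573·1 + 5/573·1 + (-1249/2292)·1 + 2425/2292·1 = 1 ✓
b·c: 5/573·(-1) + (-1249/2292)·1/6 + 2425/2292·17/30 = 1/2 ✓
b·c²: 5/573·1 + (-1249/2292)·1/36 + 2425/2292·289/900 = 1/3 ✓
b·Ac: (-1249/2292)·(-1/2) + 2425/2292·(-1/10) = 1/6 ✓
b·c³: 5/573·(-1) + (-1249/2292)·1/216 + 2425/2292·4913/27000 = 37393/206280 ≠ 1/4 ⇒ order 3.
b·(c∘Ac): (-1249/2292)·(-1/12) + 2425/2292·(-17/300) = -25/1719 ≠ 1/8
b·Ac²: (-1249/2292)·1/2 + 2425/2292·(-19/90) = -2557/5157 ≠ 1/12
b·A²c: 2425/2292·4/5 = 485/573 ≠ 1/24

3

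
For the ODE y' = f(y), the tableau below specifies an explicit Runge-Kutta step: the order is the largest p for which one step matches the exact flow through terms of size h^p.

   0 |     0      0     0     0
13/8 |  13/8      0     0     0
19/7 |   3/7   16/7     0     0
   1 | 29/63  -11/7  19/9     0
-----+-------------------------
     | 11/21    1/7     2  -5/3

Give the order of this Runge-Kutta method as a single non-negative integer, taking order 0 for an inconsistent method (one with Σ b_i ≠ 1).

b = (11/21, 1/7, 2, -5/3)
c = (0, 13/8, 19/7, 1)
Ac = (0, 0, 26/7, 1601/504)
Σ b_i: 11/21·1 + 1/7·1 + 2·1 + (-5/3)·1 = 1 ✓
b·c: 1/7·13/8 + 2·19/7 + (-5/3)·1 = 671/168 ≠ 1/2 ⇒ order 1.

1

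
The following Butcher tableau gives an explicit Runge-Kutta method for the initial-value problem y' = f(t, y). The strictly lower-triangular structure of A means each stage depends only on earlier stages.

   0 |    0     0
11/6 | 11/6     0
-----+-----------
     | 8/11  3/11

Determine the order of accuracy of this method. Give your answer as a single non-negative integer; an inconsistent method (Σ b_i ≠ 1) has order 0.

2

b = (8/11, 3/11)
c = (0, 11/6)
Σ b_i: 8/11·1 + 3/11·1 = 1 ✓
b·c: 3/11·11/6 = 1/2 ✓; 2 stages ⇒ order 2.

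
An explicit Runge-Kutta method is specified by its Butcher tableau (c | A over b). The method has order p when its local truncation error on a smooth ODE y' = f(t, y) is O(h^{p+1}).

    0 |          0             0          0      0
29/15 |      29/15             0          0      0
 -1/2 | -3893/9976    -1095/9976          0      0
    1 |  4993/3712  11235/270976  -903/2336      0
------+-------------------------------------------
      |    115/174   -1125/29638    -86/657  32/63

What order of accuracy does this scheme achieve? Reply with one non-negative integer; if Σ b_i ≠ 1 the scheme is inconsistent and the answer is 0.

b = (115/174, -1125/29638, -86/657, 32/63)
c = (0, 29/15, -1/2, 1)
Ac = (0, 0, -73/344, 35/128)
Σ b_i: 115/174·1 + (-1125/29638)·1 + (-86/657)·1 + 32/63·1 = 1 ✓
b·c: (-1125/29638)·29/15 + (-86/657)·(-1/2) + 32/63·1 = 1/2 ✓
b·c²: (-1125/29638)·841/225 + (-86/657)·1/4 + 32/63·1 = 1/3 ✓
b·Ac: (-86/657)·(-73/344) + 32/63·35/128 = 1/6 ✓
b·c³: (-1125/29638)·24389/3375 + (-86/657)·(-1/8) + 32/63·1 = 1/4 ✓
b·(c∘Ac): (-86/657)·73/688 + 32/63·35/128 = 1/8 ✓
b·Ac²: (-86/657)·(-2117/5160) + 32/63·7/120 = 1/12 ✓
b·A²c: 32/63·21/256 = 1/24 ✓; 4 stages ⇒ order 4.

4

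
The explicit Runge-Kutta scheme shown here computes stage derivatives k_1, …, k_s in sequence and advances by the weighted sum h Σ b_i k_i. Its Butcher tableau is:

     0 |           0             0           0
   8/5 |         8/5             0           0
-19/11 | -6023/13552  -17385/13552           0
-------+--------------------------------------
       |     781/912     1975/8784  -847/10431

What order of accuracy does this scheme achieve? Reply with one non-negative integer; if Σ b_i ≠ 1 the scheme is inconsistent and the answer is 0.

3

b = (781/912, 1975/8784, -847/10431)
c = (0, 8/5, -19/11)
Ac = (0, 0, -3477/1694)
Σ b_i: 781/912·1 + 1975/8784·1 + (-847/10431)·1 = 1 ✓
b·c: 1975/8784·8/5 + (-847/10431)·(-19/11) = 1/2 ✓
b·c²: 1975/8784·64/25 + (-847/10431)·361/121 = 1/3 ✓
b·Ac: (-847/10431)·(-3477/1694) = 1/6 ✓; 3 stages ⇒ order 3.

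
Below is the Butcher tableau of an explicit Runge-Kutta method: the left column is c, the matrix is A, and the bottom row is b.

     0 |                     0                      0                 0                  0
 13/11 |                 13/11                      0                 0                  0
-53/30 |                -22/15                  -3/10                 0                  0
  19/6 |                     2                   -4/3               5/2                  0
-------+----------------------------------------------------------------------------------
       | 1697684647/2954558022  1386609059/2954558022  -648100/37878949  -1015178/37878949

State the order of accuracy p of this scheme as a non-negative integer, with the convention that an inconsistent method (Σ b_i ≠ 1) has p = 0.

b = (1697684647/2954558022, 1386609059/2954558022, -648100/37878949, -1015178/37878949)
c = (0, 13/11, -53/30, 19/6)
Ac = (0, 0, -39/110, -791/132)
Σ b_i: 1697684647/2954558022·1 + 1386609059/2954558022·1 + (-648100/37878949)·1 + (-1015178/37878949)·1 = 1 ✓
b·c: 1386609059/2954558022·13/11 + (-648100/37878949)·(-53/30) + (-1015178/37878949)·19/6 = 1/2 ✓
b·c²: 1386609059/2954558022·169/121 + (-648100/37878949)·2809/900 + (-1015178/37878949)·361/36 = 1/3 ✓
b·Ac: (-648100/37878949)·(-39/110) + (-1015178/37878949)·(-791/132) = 1/6 ✓
b·c³: 1386609059/2954558022·2197/1331 + (-648100/37878949)·(-148877/27000) + (-1015178/37878949)·6859/216 = 4041964699/225000957060 ≠ 1/4 ⇒ order 3.
b·(c∘Ac): (-648100/37878949)·689/1100 + (-1015178/37878949)·(-15029/792) = 7467800357/15000063804 ≠ 1/8
b·Ac²: (-648100/37878949)·(-507/1210) + (-1015178/37878949)·258769/43560 = -11403067031/75000319020 ≠ 1/12
b·A²c: (-1015178/37878949)·(-39/44) = 19795971/833336878 ≠ 1/24

3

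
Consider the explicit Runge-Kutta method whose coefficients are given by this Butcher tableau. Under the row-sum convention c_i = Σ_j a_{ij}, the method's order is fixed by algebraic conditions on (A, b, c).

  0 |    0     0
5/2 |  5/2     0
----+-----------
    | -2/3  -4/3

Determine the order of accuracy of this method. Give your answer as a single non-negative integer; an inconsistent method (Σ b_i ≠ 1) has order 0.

0

b = (-2/3, -4/3)
c = (0, 5/2)
Σ b_i: (-2/3)·1 + (-4/3)·1 = -2 ≠ 1 ⇒ order 0.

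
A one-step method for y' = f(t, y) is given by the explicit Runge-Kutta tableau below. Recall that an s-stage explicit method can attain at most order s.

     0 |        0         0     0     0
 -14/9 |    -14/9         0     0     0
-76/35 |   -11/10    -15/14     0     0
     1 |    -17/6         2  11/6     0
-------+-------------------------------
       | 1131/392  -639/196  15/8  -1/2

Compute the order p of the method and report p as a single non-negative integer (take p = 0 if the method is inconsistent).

2

b = (1131/392, -639/196, 15/8, -1/2)
c = (0, -14/9, -76/35, 1)
Ac = (0, 0, 5/3, -2234/315)
Σ b_i: 1131/392·1 + (-639/196)·1 + 15/8·1 + (-1/2)·1 = 1 ✓
b·c: (-639/196)·(-14/9) + 15/8·(-76/35) + (-1/2)·1 = 1/2 ✓
b·c²: (-639/196)·196/81 + 15/8·5776/1225 + (-1/2)·1 = 1993/4410 ≠ 1/3 ⇒ order 2.
b·Ac: 15/8·5/3 + (-1/2)·(-2234/315) = 16811/2520 ≠ 1/6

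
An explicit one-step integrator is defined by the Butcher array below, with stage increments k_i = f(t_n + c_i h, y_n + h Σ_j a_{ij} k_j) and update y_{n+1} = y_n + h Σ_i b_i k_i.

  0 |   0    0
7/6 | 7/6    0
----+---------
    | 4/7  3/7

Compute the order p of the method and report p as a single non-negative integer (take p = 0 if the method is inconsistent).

b = (4/7, 3/7)
c = (0, 7/6)
Σ b_i: 4/7·1 + 3/7·1 = 1 ✓
b·c: 3/7·7/6 = 1/2 ✓; 2 stages ⇒ order 2.

2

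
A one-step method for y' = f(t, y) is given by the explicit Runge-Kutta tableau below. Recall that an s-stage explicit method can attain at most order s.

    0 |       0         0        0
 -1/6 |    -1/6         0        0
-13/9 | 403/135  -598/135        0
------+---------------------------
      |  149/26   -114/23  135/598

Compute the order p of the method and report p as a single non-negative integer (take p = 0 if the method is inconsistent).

3

b = (149/26, -114/23, 135/598)
c = (0, -1/6, -13/9)
Ac = (0, 0, 299/405)
Σ b_i: 149/26·1 + (-114/23)·1 + 135/598·1 = 1 ✓
b·c: (-114/23)·(-1/6) + 135/598·(-13/9) = 1/2 ✓
b·c²: (-114/23)·1/36 + 135/598·169/81 = 1/3 ✓
b·Ac: 135/598·299/405 = 1/6 ✓; 3 stages ⇒ order 3.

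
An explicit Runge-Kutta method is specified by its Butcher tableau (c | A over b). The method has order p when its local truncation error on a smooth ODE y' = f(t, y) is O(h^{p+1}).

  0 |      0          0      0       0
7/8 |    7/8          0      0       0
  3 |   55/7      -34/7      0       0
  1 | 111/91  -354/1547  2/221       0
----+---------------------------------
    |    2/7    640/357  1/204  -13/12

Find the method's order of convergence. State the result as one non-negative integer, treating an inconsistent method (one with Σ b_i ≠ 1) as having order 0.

b = (2/7, 640/357, 1/204, -13/12)
c = (0, 7/8, 3, 1)
Ac = (0, 0, -17/4, -9/52)
Σ b_i: 2/7·1 + 640/357·1 + 1/204·1 + (-13/12)·1 = 1 ✓
b·c: 640/357·7/8 + 1/204·3 + (-13/12)·1 = 1/2 ✓
b·c²: 640/357·49/64 + 1/204·9 + (-13/12)·1 = 1/3 ✓
b·Ac: 1/204·(-17/4) + (-13/12)·(-9/52) = 1/6 ✓
b·c³: 640/357·343/512 + 1/204·27 + (-13/12)·1 = 1/4 ✓
b·(c∘Ac): 1/204·(-51/4) + (-13/12)·(-9/52) = 1/8 ✓
b·Ac²: 1/204·(-119/32) + (-13/12)·(-3/32) = 1/12 ✓
b·A²c: (-13/12)·(-1/26) = 1/24 ✓; 4 stages ⇒ order 4.

4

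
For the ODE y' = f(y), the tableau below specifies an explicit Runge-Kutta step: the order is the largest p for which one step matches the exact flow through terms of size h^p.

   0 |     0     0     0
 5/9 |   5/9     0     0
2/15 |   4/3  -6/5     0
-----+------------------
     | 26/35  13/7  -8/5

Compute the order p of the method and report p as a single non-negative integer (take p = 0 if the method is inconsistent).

1

b = (26/35, 13/7, -8/5)
c = (0, 5/9, 2/15)
Ac = (0, 0, -2/3)
Σ b_i: 26/35·1 + 13/7·1 + (-8/5)·1 = 1 ✓
b·c: 13/7·5/9 + (-8/5)·2/15 = 1289/1575 ≠ 1/2 ⇒ order 1.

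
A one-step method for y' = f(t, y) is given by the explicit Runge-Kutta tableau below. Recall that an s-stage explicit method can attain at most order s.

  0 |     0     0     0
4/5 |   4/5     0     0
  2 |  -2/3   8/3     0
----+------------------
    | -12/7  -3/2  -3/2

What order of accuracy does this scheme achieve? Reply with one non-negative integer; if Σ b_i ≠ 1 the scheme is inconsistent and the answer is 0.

b = (-12/7, -3/2, -3/2)
c = (0, 4/5, 2)
Ac = (0, 0, 32/15)
Σ b_i: (-12/7)·1 + (-3/2)·1 + (-3/2)·1 = -33/7 ≠ 1 ⇒ order 0.

0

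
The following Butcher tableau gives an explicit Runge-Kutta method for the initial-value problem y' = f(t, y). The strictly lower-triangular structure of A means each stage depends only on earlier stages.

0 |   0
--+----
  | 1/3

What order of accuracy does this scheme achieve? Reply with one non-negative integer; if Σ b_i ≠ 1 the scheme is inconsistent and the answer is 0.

0

b = (1/3)
c = (0)
Σ b_i: 1/3·1 = 1/3 ≠ 1 ⇒ order 0.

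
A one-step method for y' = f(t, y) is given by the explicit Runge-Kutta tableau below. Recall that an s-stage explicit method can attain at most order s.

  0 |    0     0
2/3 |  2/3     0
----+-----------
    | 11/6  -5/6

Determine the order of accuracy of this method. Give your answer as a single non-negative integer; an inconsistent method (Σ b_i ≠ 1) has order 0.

b = (11/6, -5/6)
c = (0, 2/3)
Σ b_i: 11/6·1 + (-5/6)·1 = 1 ✓
b·c: (-5/6)·2/3 = -5/9 ≠ 1/2 ⇒ order 1.

1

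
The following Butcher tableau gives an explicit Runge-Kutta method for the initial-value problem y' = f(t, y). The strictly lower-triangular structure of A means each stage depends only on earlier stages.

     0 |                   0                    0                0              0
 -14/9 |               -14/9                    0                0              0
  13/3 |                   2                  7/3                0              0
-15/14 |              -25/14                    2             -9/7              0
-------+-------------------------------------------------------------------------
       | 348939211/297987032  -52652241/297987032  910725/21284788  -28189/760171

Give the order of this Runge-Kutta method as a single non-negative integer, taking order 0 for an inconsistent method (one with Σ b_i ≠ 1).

3

b = (348939211/297987032, -52652241/297987032, 910725/21284788, -28189/760171)
c = (0, -14/9, 13/3, -15/14)
Ac = (0, 0, -98/27, -547/63)
Σ b_i: 348939211/297987032·1 + (-52652241/297987032)·1 + 910725/21284788·1 + (-28189/760171)·1 = 1 ✓
b·c: (-52652241/297987032)·(-14/9) + 910725/21284788·13/3 + (-28189/760171)·(-15/14) = 1/2 ✓
b·c²: (-52652241/297987032)·196/81 + 910725/21284788·169/9 + (-28189/760171)·225/196 = 1/3 ✓
b·Ac: 910725/21284788·(-98/27) + (-28189/760171)·(-547/63) = 1/6 ✓
b·c³: (-52652241/297987032)·(-2744/729) + 910725/21284788·2197/27 + (-28189/760171)·(-3375/2744) = 33730067677/8045649864 ≠ 1/4 ⇒ order 3.
b·(c∘Ac): 910725/21284788·(-1274/81) + (-28189/760171)·2735/294 = -146250940/143672319 ≠ 1/8
b·Ac²: 910725/21284788·1372/243 + (-28189/760171)·(-10945/567) = 19650230/20524617 ≠ 1/12
b·A²c: (-28189/760171)·14/3 = -394646/2280513 ≠ 1/24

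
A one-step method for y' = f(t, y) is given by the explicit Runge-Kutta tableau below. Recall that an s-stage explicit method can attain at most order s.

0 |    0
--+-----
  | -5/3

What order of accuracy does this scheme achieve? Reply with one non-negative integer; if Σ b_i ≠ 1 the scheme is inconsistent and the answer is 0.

b = (-5/3)
c = (0)
Σ b_i: (-5/3)·1 = -5/3 ≠ 1 ⇒ order 0.

0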